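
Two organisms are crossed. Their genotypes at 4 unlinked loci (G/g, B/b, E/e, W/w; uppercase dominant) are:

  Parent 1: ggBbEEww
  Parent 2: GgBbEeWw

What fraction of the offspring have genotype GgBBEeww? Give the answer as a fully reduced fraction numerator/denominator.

P(GgBBEeww) = 1/32

ggBbEEww gametes: gBEw×8, gbEw×8
GgBbEeWw gametes: GBEW×1, GBEw×1, GBeW×1, GBew×1, GbEW×1, GbEw×1, GbeW×1, Gbew×1, gBEW×1, gBEw×1, gBeW×1, gBew×1, gbEW×1, gbEw×1, gbeW×1, gbew×1
ggBbEEww×GgBbEeWw grid (16·16=256): GgBBEEWw=8 GgBBEEww=8 GgBBEeWw=8 GgBBEeww=8 GgBbEEWw=16 GgBbEEww=16 GgBbEeWw=16 GgBbEeww=16 GgbbEEWw=8 GgbbEEww=8 GgbbEeWw=8 GgbbEeww=8 ggBBEEWw=8 ggBBEEww=8 ggBBEeWw=8 ggBBEeww=8 ggBbEEWw=16 ggBbEEww=16 ggBbEeWw=16 ggBbEeww=16 ggbbEEWw=8 ggbbEEww=8 ggbbEeWw=8 ggbbEeww=8
GgBBEeww hits 8/256; gcd=8; 8÷8/256÷8 = 1/32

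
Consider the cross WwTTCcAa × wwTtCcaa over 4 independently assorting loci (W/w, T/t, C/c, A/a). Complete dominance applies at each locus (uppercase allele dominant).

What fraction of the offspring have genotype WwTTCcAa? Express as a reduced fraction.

WwTTCcAa gametes: WTCA×2, WTCa×2, WTcA×2, WTca×2, wTCA×2, wTCa×2, wTcA×2, wTca×2
wwTtCcaa gametes: wTCa×4, wTca×4, wtCa×4, wtca×4
WwTTCcAa×wwTtCcaa grid (16·16=256): WwTTCCAa=8 WwTTCCaa=8 WwTTCcAa=16 WwTTCcaa=16 WwTTccAa=8 WwTTccaa=8 WwTtCCAa=8 WwTtCCaa=8 WwTtCcAa=16 WwTtCcaa=16 WwTtccAa=8 WwTtccaa=8 wwTTCCAa=8 wwTTCCaa=8 wwTTCcAa=16 wwTTCcaa=16 wwTTccAa=8 wwTTccaa=8 wwTtCCAa=8 wwTtCCaa=8 wwTtCcAa=16 wwTtCcaa=16 wwTtccAa=8 wwTtccaa=8
WwTTCcAa hits 16/256; gcd=16; 16÷16/256÷16 = 1/16

P(WwTTCcAa) = 1/16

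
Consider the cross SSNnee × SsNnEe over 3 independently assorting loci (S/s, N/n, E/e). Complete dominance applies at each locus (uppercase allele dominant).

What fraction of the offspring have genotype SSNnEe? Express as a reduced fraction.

SSNnee gametes: SNe×4, Sne×4
SsNnEe gametes: SNE×1, SNe×1, SnE×1, Sne×1, sNE×1, sNe×1, snE×1, sne×1
SSNnee×SsNnEe grid (8·8=64): SSNNEe=4 SSNNee=4 SSNnEe=8 SSNnee=8 SSnnEe=4 SSnnee=4 SsNNEe=4 SsNNee=4 SsNnEe=8 SsNnee=8 SsnnEe=4 Ssnnee=4
SSNnEe hits 8/64; gcd=8; 8÷8/64÷8 = 1/8

P(SSNnEe) = 1/8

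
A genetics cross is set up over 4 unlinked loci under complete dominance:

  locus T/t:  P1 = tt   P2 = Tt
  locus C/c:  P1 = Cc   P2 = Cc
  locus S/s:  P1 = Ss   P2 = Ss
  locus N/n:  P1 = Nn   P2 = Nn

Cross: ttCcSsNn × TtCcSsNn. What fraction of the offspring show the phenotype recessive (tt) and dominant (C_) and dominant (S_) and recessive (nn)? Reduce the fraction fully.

ttCcSsNn gametes: tCSN×2, tCSn×2, tCsN×2, tCsn×2, tcSN×2, tcSn×2, tcsN×2, tcsn×2
TtCcSsNn gametes: TCSN×1, TCSn×1, TCsN×1, TCsn×1, TcSN×1, TcSn×1, TcsN×1, Tcsn×1, tCSN×1, tCSn×1, tCsN×1, tCsn×1, tcSN×1, tcSn×1, tcsN×1, tcsn×1
ttCcSsNn×TtCcSsNn grid (16·16=256): TtCCSSNN=2 TtCCSSNn=4 TtCCSSnn=2 TtCCSsNN=4 TtCCSsNn=8 TtCCSsnn=4 TtCCssNN=2 TtCCssNn=4 TtCCssnn=2 TtCcSSNN=4 TtCcSSNn=8 TtCcSSnn=4 TtCcSsNN=8 TtCcSsNn=16 TtCcSsnn=8 TtCcssNN=4 TtCcssNn=8 TtCcssnn=4 TtccSSNN=2 TtccSSNn=4 TtccSSnn=2 TtccSsNN=4 TtccSsNn=8 TtccSsnn=4 TtccssNN=2 TtccssNn=4 Ttccssnn=2 ttCCSSNN=2 ttCCSSNn=4 ttCCSSnn=2 ttCCSsNN=4 ttCCSsNn=8 ttCCSsnn=4 ttCCssNN=2 ttCCssNn=4 ttCCssnn=2 ttCcSSNN=4 ttCcSSNn=8 ttCcSSnn=4 ttCcSsNN=8 ttCcSsNn=16 ttCcSsnn=8 ttCcssNN=4 ttCcssNn=8 ttCcssnn=4 ttccSSNN=2 ttccSSNn=4 ttccSSnn=2 ttccSsNN=4 ttccSsNn=8 ttccSsnn=4 ttccssNN=2 ttccssNn=4 ttccssnn=2
tt C_ S_ nn hits 18/256; gcd=2; 18÷2/256÷2 = 9/128

P(tt C_ S_ nn) = 9/128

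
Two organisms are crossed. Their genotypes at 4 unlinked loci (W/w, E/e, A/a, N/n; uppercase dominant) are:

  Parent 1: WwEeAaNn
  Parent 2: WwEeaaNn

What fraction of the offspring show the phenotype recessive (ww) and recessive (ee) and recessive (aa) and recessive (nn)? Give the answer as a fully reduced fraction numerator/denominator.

WwEeAaNn gametes: WEAN×1, WEAn×1, WEaN×1, WEan×1, WeAN×1, WeAn×1, WeaN×1, Wean×1, wEAN×1, wEAn×1, wEaN×1, wEan×1, weAN×1, weAn×1, weaN×1, wean×1
WwEeaaNn gametes: WEaN×2, WEan×2, WeaN×2, Wean×2, wEaN×2, wEan×2, weaN×2, wean×2
WwEeAaNn×WwEeaaNn grid (16·16=256): WWEEAaNN=2 WWEEAaNn=4 WWEEAann=2 WWEEaaNN=2 WWEEaaNn=4 WWEEaann=2 WWEeAaNN=4 WWEeAaNn=8 WWEeAann=4 WWEeaaNN=4 WWEeaaNn=8 WWEeaann=4 WWeeAaNN=2 WWeeAaNn=4 WWeeAann=2 WWeeaaNN=2 WWeeaaNn=4 WWeeaann=2 WwEEAaNN=4 WwEEAaNn=8 WwEEAann=4 WwEEaaNN=4 WwEEaaNn=8 WwEEaann=4 WwEeAaNN=8 WwEeAaNn=16 WwEeAann=8 WwEeaaNN=8 WwEeaaNn=16 WwEeaann=8 WweeAaNN=4 WweeAaNn=8 WweeAann=4 WweeaaNN=4 WweeaaNn=8 Wweeaann=4 wwEEAaNN=2 wwEEAaNn=4 wwEEAann=2 wwEEaaNN=2 wwEEaaNn=4 wwEEaann=2 wwEeAaNN=4 wwEeAaNn=8 wwEeAann=4 wwEeaaNN=4 wwEeaaNn=8 wwEeaann=4 wweeAaNN=2 wweeAaNn=4 wweeAann=2 wweeaaNN=2 wweeaaNn=4 wweeaann=2
ww ee aa nn hits 2/256; gcd=2; 2÷2/256÷2 = 1/128

P(ww ee aa nn) = 1/128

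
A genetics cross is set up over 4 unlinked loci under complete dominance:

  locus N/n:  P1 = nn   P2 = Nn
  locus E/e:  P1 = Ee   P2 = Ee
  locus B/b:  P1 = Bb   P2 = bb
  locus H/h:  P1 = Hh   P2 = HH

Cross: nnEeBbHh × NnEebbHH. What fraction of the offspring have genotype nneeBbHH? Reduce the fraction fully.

P(nneeBbHH) = 1/32

nnEeBbHh gametes: nEBH×2, nEBh×2, nEbH×2, nEbh×2, neBH×2, neBh×2, nebH×2, nebh×2
NnEebbHH gametes: NEbH×4, NebH×4, nEbH×4, nebH×4
nnEeBbHh×NnEebbHH grid (16·16=256): NnEEBbHH=8 NnEEBbHh=8 NnEEbbHH=8 NnEEbbHh=8 NnEeBbHH=16 NnEeBbHh=16 NnEebbHH=16 NnEebbHh=16 NneeBbHH=8 NneeBbHh=8 NneebbHH=8 NneebbHh=8 nnEEBbHH=8 nnEEBbHh=8 nnEEbbHH=8 nnEEbbHh=8 nnEeBbHH=16 nnEeBbHh=16 nnEebbHH=16 nnEebbHh=16 nneeBbHH=8 nneeBbHh=8 nneebbHH=8 nneebbHh=8
nneeBbHH hits 8/256; gcd=8; 8÷8/256÷8 = 1/32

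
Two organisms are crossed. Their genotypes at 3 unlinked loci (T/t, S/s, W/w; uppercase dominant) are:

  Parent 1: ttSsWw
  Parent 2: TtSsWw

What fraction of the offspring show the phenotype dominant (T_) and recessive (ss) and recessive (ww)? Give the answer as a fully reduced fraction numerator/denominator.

ttSsWw gametes: tSW×2, tSw×2, tsW×2, tsw×2
TtSsWw gametes: TSW×1, TSw×1, TsW×1, Tsw×1, tSW×1, tSw×1, tsW×1, tsw×1
ttSsWw×TtSsWw grid (8·8=64): TtSSWW=2 TtSSWw=4 TtSSww=2 TtSsWW=4 TtSsWw=8 TtSsww=4 TtssWW=2 TtssWw=4 Ttssww=2 ttSSWW=2 ttSSWw=4 ttSSww=2 ttSsWW=4 ttSsWw=8 ttSsww=4 ttssWW=2 ttssWw=4 ttssww=2
T_ ss ww hits 2/64; gcd=2; 2÷2/64÷2 = 1/32

P(T_ ss ww) = 1/32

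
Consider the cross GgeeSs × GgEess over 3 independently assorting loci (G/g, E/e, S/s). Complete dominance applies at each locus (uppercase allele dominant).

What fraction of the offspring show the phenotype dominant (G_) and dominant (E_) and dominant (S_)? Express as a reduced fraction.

GgeeSs gametes: GeS×2, Ges×2, geS×2, ges×2
GgEess gametes: GEs×2, Ges×2, gEs×2, ges×2
GgeeSs×GgEess grid (8·8=64): GGEeSs=4 GGEess=4 GGeeSs=4 GGeess=4 GgEeSs=8 GgEess=8 GgeeSs=8 Ggeess=8 ggEeSs=4 ggEess=4 ggeeSs=4 ggeess=4
G_ E_ S_ hits 12/64; gcd=4; 12÷4/64÷4 = 3/16

P(G_ E_ S_) = 3/16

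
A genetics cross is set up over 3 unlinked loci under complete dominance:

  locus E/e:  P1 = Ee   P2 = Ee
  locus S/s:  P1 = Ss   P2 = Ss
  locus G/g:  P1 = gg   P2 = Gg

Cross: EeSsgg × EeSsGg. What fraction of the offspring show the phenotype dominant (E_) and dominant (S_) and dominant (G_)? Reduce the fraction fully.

EeSsgg gametes: ESg×2, Esg×2, eSg×2, esg×2
EeSsGg gametes: ESG×1, ESg×1, EsG×1, Esg×1, eSG×1, eSg×1, esG×1, esg×1
EeSsgg×EeSsGg grid (8·8=64): EESSGg=2 EESSgg=2 EESsGg=4 EESsgg=4 EEssGg=2 EEssgg=2 EeSSGg=4 EeSSgg=4 EeSsGg=8 EeSsgg=8 EessGg=4 Eessgg=4 eeSSGg=2 eeSSgg=2 eeSsGg=4 eeSsgg=4 eessGg=2 eessgg=2
E_ S_ G_ hits 18/64; gcd=2; 18÷2/64÷2 = 9/32

P(E_ S_ G_) = 9/32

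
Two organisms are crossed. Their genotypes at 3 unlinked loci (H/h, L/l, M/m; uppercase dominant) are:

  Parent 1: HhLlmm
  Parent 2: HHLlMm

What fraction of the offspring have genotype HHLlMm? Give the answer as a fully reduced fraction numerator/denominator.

P(HHLlMm) = 1/8

HhLlmm gametes: HLm×2, Hlm×2, hLm×2, hlm×2
HHLlMm gametes: HLM×2, HLm×2, HlM×2, Hlm×2
HhLlmm×HHLlMm grid (8·8=64): HHLLMm=4 HHLLmm=4 HHLlMm=8 HHLlmm=8 HHllMm=4 HHllmm=4 HhLLMm=4 HhLLmm=4 HhLlMm=8 HhLlmm=8 HhllMm=4 Hhllmm=4
HHLlMm hits 8/64; gcd=8; 8÷8/64÷8 = 1/8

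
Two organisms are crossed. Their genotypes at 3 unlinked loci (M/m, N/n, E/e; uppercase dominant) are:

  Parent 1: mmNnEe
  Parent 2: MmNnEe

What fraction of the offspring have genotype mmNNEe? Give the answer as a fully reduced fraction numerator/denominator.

P(mmNNEe) = 1/16

mmNnEe gametes: mNE×2, mNe×2, mnE×2, mne×2
MmNnEe gametes: MNE×1, MNe×1, MnE×1, Mne×1, mNE×1, mNe×1, mnE×1, mne×1
mmNnEe×MmNnEe grid (8·8=64): MmNNEE=2 MmNNEe=4 MmNNee=2 MmNnEE=4 MmNnEe=8 MmNnee=4 MmnnEE=2 MmnnEe=4 Mmnnee=2 mmNNEE=2 mmNNEe=4 mmNNee=2 mmNnEE=4 mmNnEe=8 mmNnee=4 mmnnEE=2 mmnnEe=4 mmnnee=2
mmNNEe hits 4/64; gcd=4; 4÷4/64÷4 = 1/16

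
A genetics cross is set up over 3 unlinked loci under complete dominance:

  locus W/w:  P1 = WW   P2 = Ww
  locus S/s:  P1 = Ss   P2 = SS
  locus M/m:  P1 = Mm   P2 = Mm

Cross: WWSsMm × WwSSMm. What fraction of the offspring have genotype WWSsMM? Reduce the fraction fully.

P(WWSsMM) = 1/16

WWSsMm gametes: WSM×2, WSm×2, WsM×2, Wsm×2
WwSSMm gametes: WSM×2, WSm×2, wSM×2, wSm×2
WWSsMm×WwSSMm grid (8·8=64): WWSSMM=4 WWSSMm=8 WWSSmm=4 WWSsMM=4 WWSsMm=8 WWSsmm=4 WwSSMM=4 WwSSMm=8 WwSSmm=4 WwSsMM=4 WwSsMm=8 WwSsmm=4
WWSsMM hits 4/64; gcd=4; 4÷4/64÷4 = 1/16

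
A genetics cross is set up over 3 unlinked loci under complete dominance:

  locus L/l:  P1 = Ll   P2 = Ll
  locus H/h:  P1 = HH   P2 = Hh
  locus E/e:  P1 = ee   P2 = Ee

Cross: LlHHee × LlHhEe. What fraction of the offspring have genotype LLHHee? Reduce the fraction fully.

P(LLHHee) = 1/16

LlHHee gametes: LHe×4, lHe×4
LlHhEe gametes: LHE×1, LHe×1, LhE×1, Lhe×1, lHE×1, lHe×1, lhE×1, lhe×1
LlHHee×LlHhEe grid (8·8=64): LLHHEe=4 LLHHee=4 LLHhEe=4 LLHhee=4 LlHHEe=8 LlHHee=8 LlHhEe=8 LlHhee=8 llHHEe=4 llHHee=4 llHhEe=4 llHhee=4
LLHHee hits 4/64; gcd=4; 4÷4/64÷4 = 1/16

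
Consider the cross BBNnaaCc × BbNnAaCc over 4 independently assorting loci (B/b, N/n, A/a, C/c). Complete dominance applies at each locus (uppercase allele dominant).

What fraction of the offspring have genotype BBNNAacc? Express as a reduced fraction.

BBNnaaCc gametes: BNaC×4, BNac×4, BnaC×4, Bnac×4
BbNnAaCc gametes: BNAC×1, BNAc×1, BNaC×1, BNac×1, BnAC×1, BnAc×1, BnaC×1, Bnac×1, bNAC×1, bNAc×1, bNaC×1, bNac×1, bnAC×1, bnAc×1, bnaC×1, bnac×1
BBNnaaCc×BbNnAaCc grid (16·16=256): BBNNAaCC=4 BBNNAaCc=8 BBNNAacc=4 BBNNaaCC=4 BBNNaaCc=8 BBNNaacc=4 BBNnAaCC=8 BBNnAaCc=16 BBNnAacc=8 BBNnaaCC=8 BBNnaaCc=16 BBNnaacc=8 BBnnAaCC=4 BBnnAaCc=8 BBnnAacc=4 BBnnaaCC=4 BBnnaaCc=8 BBnnaacc=4 BbNNAaCC=4 BbNNAaCc=8 BbNNAacc=4 BbNNaaCC=4 BbNNaaCc=8 BbNNaacc=4 BbNnAaCC=8 BbNnAaCc=16 BbNnAacc=8 BbNnaaCC=8 BbNnaaCc=16 BbNnaacc=8 BbnnAaCC=4 BbnnAaCc=8 BbnnAacc=4 BbnnaaCC=4 BbnnaaCc=8 Bbnnaacc=4
BBNNAacc hits 4/256; gcd=4; 4÷4/256÷4 = 1/64

P(BBNNAacc) = 1/64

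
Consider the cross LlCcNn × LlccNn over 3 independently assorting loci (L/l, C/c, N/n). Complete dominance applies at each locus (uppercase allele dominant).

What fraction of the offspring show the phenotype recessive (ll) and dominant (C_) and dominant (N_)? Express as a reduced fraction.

P(ll C_ N_) = 3/32

LlCcNn gametes: LCN×1, LCn×1, LcN×1, Lcn×1, lCN×1, lCn×1, lcN×1, lcn×1
LlccNn gametes: LcN×2, Lcn×2, lcN×2, lcn×2
LlCcNn×LlccNn grid (8·8=64): LLCcNN=2 LLCcNn=4 LLCcnn=2 LLccNN=2 LLccNn=4 LLccnn=2 LlCcNN=4 LlCcNn=8 LlCcnn=4 LlccNN=4 LlccNn=8 Llccnn=4 llCcNN=2 llCcNn=4 llCcnn=2 llccNN=2 llccNn=4 llccnn=2
ll C_ N_ hits 6/64; gcd=2; 6÷2/64÷2 = 3/32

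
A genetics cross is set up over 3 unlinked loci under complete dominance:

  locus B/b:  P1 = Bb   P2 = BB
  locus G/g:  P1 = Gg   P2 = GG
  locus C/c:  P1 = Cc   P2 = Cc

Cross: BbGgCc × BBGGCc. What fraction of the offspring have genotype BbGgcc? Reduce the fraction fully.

BbGgCc gametes: BGC×1, BGc×1, BgC×1, Bgc×1, bGC×1, bGc×1, bgC×1, bgc×1
BBGGCc gametes: BGC×4, BGc×4
BbGgCc×BBGGCc grid (8·8=64): BBGGCC=4 BBGGCc=8 BBGGcc=4 BBGgCC=4 BBGgCc=8 BBGgcc=4 BbGGCC=4 BbGGCc=8 BbGGcc=4 BbGgCC=4 BbGgCc=8 BbGgcc=4
BbGgcc hits 4/64; gcd=4; 4÷4/64÷4 = 1/16

P(BbGgcc) = 1/16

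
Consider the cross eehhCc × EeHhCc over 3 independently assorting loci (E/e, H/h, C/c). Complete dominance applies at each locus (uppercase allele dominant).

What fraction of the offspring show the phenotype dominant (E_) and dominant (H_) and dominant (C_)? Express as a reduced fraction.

eehhCc gametes: ehC×4, ehc×4
EeHhCc gametes: EHC×1, EHc×1, EhC×1, Ehc×1, eHC×1, eHc×1, ehC×1, ehc×1
eehhCc×EeHhCc grid (8·8=64): EeHhCC=4 EeHhCc=8 EeHhcc=4 EehhCC=4 EehhCc=8 Eehhcc=4 eeHhCC=4 eeHhCc=8 eeHhcc=4 eehhCC=4 eehhCc=8 eehhcc=4
E_ H_ C_ hits 12/64; gcd=4; 12÷4/64÷4 = 3/16

P(E_ H_ C_) = 3/16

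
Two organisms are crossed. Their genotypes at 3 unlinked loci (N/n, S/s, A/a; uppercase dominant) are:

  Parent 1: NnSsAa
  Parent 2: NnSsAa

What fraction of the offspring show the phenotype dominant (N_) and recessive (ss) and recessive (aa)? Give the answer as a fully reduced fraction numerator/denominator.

NnSsAa gametes: NSA×1, NSa×1, NsA×1, Nsa×1, nSA×1, nSa×1, nsA×1, nsa×1
NnSsAa gametes: NSA×1, NSa×1, NsA×1, Nsa×1, nSA×1, nSa×1, nsA×1, nsa×1
NnSsAa×NnSsAa grid (8·8=64): NNSSAA=1 NNSSAa=2 NNSSaa=1 NNSsAA=2 NNSsAa=4 NNSsaa=2 NNssAA=1 NNssAa=2 NNssaa=1 NnSSAA=2 NnSSAa=4 NnSSaa=2 NnSsAA=4 NnSsAa=8 NnSsaa=4 NnssAA=2 NnssAa=4 Nnssaa=2 nnSSAA=1 nnSSAa=2 nnSSaa=1 nnSsAA=2 nnSsAa=4 nnSsaa=2 nnssAA=1 nnssAa=2 nnssaa=1
N_ ss aa hits 3/64; gcd=1; 3÷1/64÷1 = 3/64

P(N_ ss aa) = 3/64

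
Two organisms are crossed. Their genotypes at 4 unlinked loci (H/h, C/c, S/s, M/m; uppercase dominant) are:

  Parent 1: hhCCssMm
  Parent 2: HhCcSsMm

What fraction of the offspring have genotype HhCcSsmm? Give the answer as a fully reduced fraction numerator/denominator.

hhCCssMm gametes: hCsM×8, hCsm×8
HhCcSsMm gametes: HCSM×1, HCSm×1, HCsM×1, HCsm×1, HcSM×1, HcSm×1, HcsM×1, Hcsm×1, hCSM×1, hCSm×1, hCsM×1, hCsm×1, hcSM×1, hcSm×1, hcsM×1, hcsm×1
hhCCssMm×HhCcSsMm grid (16·16=256): HhCCSsMM=8 HhCCSsMm=16 HhCCSsmm=8 HhCCssMM=8 HhCCssMm=16 HhCCssmm=8 HhCcSsMM=8 HhCcSsMm=16 HhCcSsmm=8 HhCcssMM=8 HhCcssMm=16 HhCcssmm=8 hhCCSsMM=8 hhCCSsMm=16 hhCCSsmm=8 hhCCssMM=8 hhCCssMm=16 hhCCssmm=8 hhCcSsMM=8 hhCcSsMm=16 hhCcSsmm=8 hhCcssMM=8 hhCcssMm=16 hhCcssmm=8
HhCcSsmm hits 8/256; gcd=8; 8÷8/256÷8 = 1/32

P(HhCcSsmm) = 1/32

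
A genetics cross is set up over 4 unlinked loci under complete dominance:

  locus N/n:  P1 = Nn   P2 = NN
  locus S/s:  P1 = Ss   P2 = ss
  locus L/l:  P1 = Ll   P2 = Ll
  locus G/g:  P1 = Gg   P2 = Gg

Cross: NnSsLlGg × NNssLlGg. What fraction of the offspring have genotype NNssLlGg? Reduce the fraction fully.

P(NNssLlGg) = 1/16

NnSsLlGg gametes: NSLG×1, NSLg×1, NSlG×1, NSlg×1, NsLG×1, NsLg×1, NslG×1, Nslg×1, nSLG×1, nSLg×1, nSlG×1, nSlg×1, nsLG×1, nsLg×1, nslG×1, nslg×1
NNssLlGg gametes: NsLG×4, NsLg×4, NslG×4, Nslg×4
NnSsLlGg×NNssLlGg grid (16·16=256): NNSsLLGG=4 NNSsLLGg=8 NNSsLLgg=4 NNSsLlGG=8 NNSsLlGg=16 NNSsLlgg=8 NNSsllGG=4 NNSsllGg=8 NNSsllgg=4 NNssLLGG=4 NNssLLGg=8 NNssLLgg=4 NNssLlGG=8 NNssLlGg=16 NNssLlgg=8 NNssllGG=4 NNssllGg=8 NNssllgg=4 NnSsLLGG=4 NnSsLLGg=8 NnSsLLgg=4 NnSsLlGG=8 NnSsLlGg=16 NnSsLlgg=8 NnSsllGG=4 NnSsllGg=8 NnSsllgg=4 NnssLLGG=4 NnssLLGg=8 NnssLLgg=4 NnssLlGG=8 NnssLlGg=16 NnssLlgg=8 NnssllGG=4 NnssllGg=8 Nnssllgg=4
NNssLlGg hits 16/256; gcd=16; 16÷16/256÷16 = 1/16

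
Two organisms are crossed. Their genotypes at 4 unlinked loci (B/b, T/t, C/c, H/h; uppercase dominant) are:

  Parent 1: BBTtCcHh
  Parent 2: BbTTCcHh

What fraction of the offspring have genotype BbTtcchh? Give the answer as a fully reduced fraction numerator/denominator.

P(BbTtcchh) = 1/64

BBTtCcHh gametes: BTCH×2, BTCh×2, BTcH×2, BTch×2, BtCH×2, BtCh×2, BtcH×2, Btch×2
BbTTCcHh gametes: BTCH×2, BTCh×2, BTcH×2, BTch×2, bTCH×2, bTCh×2, bTcH×2, bTch×2
BBTtCcHh×BbTTCcHh grid (16·16=256): BBTTCCHH=4 BBTTCCHh=8 BBTTCChh=4 BBTTCcHH=8 BBTTCcHh=16 BBTTCchh=8 BBTTccHH=4 BBTTccHh=8 BBTTcchh=4 BBTtCCHH=4 BBTtCCHh=8 BBTtCChh=4 BBTtCcHH=8 BBTtCcHh=16 BBTtCchh=8 BBTtccHH=4 BBTtccHh=8 BBTtcchh=4 BbTTCCHH=4 BbTTCCHh=8 BbTTCChh=4 BbTTCcHH=8 BbTTCcHh=16 BbTTCchh=8 BbTTccHH=4 BbTTccHh=8 BbTTcchh=4 BbTtCCHH=4 BbTtCCHh=8 BbTtCChh=4 BbTtCcHH=8 BbTtCcHh=16 BbTtCchh=8 BbTtccHH=4 BbTtccHh=8 BbTtcchh=4
BbTtcchh hits 4/256; gcd=4; 4÷4/256÷4 = 1/64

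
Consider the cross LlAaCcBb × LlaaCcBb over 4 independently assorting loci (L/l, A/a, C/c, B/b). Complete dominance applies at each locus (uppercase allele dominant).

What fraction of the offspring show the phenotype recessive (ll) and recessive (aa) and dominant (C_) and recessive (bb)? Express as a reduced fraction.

LlAaCcBb gametes: LACB×1, LACb×1, LAcB×1, LAcb×1, LaCB×1, LaCb×1, LacB×1, Lacb×1, lACB×1, lACb×1, lAcB×1, lAcb×1, laCB×1, laCb×1, lacB×1, lacb×1
LlaaCcBb gametes: LaCB×2, LaCb×2, LacB×2, Lacb×2, laCB×2, laCb×2, lacB×2, lacb×2
LlAaCcBb×LlaaCcBb grid (16·16=256): LLAaCCBB=2 LLAaCCBb=4 LLAaCCbb=2 LLAaCcBB=4 LLAaCcBb=8 LLAaCcbb=4 LLAaccBB=2 LLAaccBb=4 LLAaccbb=2 LLaaCCBB=2 LLaaCCBb=4 LLaaCCbb=2 LLaaCcBB=4 LLaaCcBb=8 LLaaCcbb=4 LLaaccBB=2 LLaaccBb=4 LLaaccbb=2 LlAaCCBB=4 LlAaCCBb=8 LlAaCCbb=4 LlAaCcBB=8 LlAaCcBb=16 LlAaCcbb=8 LlAaccBB=4 LlAaccBb=8 LlAaccbb=4 LlaaCCBB=4 LlaaCCBb=8 LlaaCCbb=4 LlaaCcBB=8 LlaaCcBb=16 LlaaCcbb=8 LlaaccBB=4 LlaaccBb=8 Llaaccbb=4 llAaCCBB=2 llAaCCBb=4 llAaCCbb=2 llAaCcBB=4 llAaCcBb=8 llAaCcbb=4 llAaccBB=2 llAaccBb=4 llAaccbb=2 llaaCCBB=2 llaaCCBb=4 llaaCCbb=2 llaaCcBB=4 llaaCcBb=8 llaaCcbb=4 llaaccBB=2 llaaccBb=4 llaaccbb=2
ll aa C_ bb hits 6/256; gcd=2; 6÷2/256÷2 = 3/128

P(ll aa C_ bb) = 3/128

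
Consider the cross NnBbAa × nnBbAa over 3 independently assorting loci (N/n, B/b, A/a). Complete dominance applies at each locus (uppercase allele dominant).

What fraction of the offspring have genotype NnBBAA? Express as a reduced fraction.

NnBbAa gametes: NBA×1, NBa×1, NbA×1, Nba×1, nBA×1, nBa×1, nbA×1, nba×1
nnBbAa gametes: nBA×2, nBa×2, nbA×2, nba×2
NnBbAa×nnBbAa grid (8·8=64): NnBBAA=2 NnBBAa=4 NnBBaa=2 NnBbAA=4 NnBbAa=8 NnBbaa=4 NnbbAA=2 NnbbAa=4 Nnbbaa=2 nnBBAA=2 nnBBAa=4 nnBBaa=2 nnBbAA=4 nnBbAa=8 nnBbaa=4 nnbbAA=2 nnbbAa=4 nnbbaa=2
NnBBAA hits 2/64; gcd=2; 2÷2/64÷2 = 1/32

P(NnBBAA) = 1/32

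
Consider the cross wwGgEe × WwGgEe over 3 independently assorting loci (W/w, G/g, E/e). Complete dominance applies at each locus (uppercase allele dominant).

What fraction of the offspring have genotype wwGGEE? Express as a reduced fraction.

wwGgEe gametes: wGE×2, wGe×2, wgE×2, wge×2
WwGgEe gametes: WGE×1, WGe×1, WgE×1, Wge×1, wGE×1, wGe×1, wgE×1, wge×1
wwGgEe×WwGgEe grid (8·8=64): WwGGEE=2 WwGGEe=4 WwGGee=2 WwGgEE=4 WwGgEe=8 WwGgee=4 WwggEE=2 WwggEe=4 Wwggee=2 wwGGEE=2 wwGGEe=4 wwGGee=2 wwGgEE=4 wwGgEe=8 wwGgee=4 wwggEE=2 wwggEe=4 wwggee=2
wwGGEE hits 2/64; gcd=2; 2÷2/64÷2 = 1/32

P(wwGGEE) = 1/32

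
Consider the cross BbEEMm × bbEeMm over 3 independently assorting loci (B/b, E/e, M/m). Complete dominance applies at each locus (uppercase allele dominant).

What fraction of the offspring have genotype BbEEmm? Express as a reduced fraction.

P(BbEEmm) = 1/16

BbEEMm gametes: BEM×2, BEm×2, bEM×2, bEm×2
bbEeMm gametes: bEM×2, bEm×2, beM×2, bem×2
BbEEMm×bbEeMm grid (8·8=64): BbEEMM=4 BbEEMm=8 BbEEmm=4 BbEeMM=4 BbEeMm=8 BbEemm=4 bbEEMM=4 bbEEMm=8 bbEEmm=4 bbEeMM=4 bbEeMm=8 bbEemm=4
BbEEmm hits 4/64; gcd=4; 4÷4/64÷4 = 1/16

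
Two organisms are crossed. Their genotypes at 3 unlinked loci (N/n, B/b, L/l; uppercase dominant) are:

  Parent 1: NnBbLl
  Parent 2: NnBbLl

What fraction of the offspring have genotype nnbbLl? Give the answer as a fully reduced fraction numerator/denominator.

NnBbLl gametes: NBL×1, NBl×1, NbL×1, Nbl×1, nBL×1, nBl×1, nbL×1, nbl×1
NnBbLl gametes: NBL×1, NBl×1, NbL×1, Nbl×1, nBL×1, nBl×1, nbL×1, nbl×1
NnBbLl×NnBbLl grid (8·8=64): NNBBLL=1 NNBBLl=2 NNBBll=1 NNBbLL=2 NNBbLl=4 NNBbll=2 NNbbLL=1 NNbbLl=2 NNbbll=1 NnBBLL=2 NnBBLl=4 NnBBll=2 NnBbLL=4 NnBbLl=8 NnBbll=4 NnbbLL=2 NnbbLl=4 Nnbbll=2 nnBBLL=1 nnBBLl=2 nnBBll=1 nnBbLL=2 nnBbLl=4 nnBbll=2 nnbbLL=1 nnbbLl=2 nnbbll=1
nnbbLl hits 2/64; gcd=2; 2÷2/64÷2 = 1/32

P(nnbbLl) = 1/32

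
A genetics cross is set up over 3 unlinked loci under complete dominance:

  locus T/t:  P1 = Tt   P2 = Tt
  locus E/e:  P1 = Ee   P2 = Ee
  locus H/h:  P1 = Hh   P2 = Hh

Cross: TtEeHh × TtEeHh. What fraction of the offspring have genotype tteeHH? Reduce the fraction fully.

TtEeHh gametes: TEH×1, TEh×1, TeH×1, Teh×1, tEH×1, tEh×1, teH×1, teh×1
TtEeHh gametes: TEH×1, TEh×1, TeH×1, Teh×1, tEH×1, tEh×1, teH×1, teh×1
TtEeHh×TtEeHh grid (8·8=64): TTEEHH=1 TTEEHh=2 TTEEhh=1 TTEeHH=2 TTEeHh=4 TTEehh=2 TTeeHH=1 TTeeHh=2 TTeehh=1 TtEEHH=2 TtEEHh=4 TtEEhh=2 TtEeHH=4 TtEeHh=8 TtEehh=4 TteeHH=2 TteeHh=4 Tteehh=2 ttEEHH=1 ttEEHh=2 ttEEhh=1 ttEeHH=2 ttEeHh=4 ttEehh=2 tteeHH=1 tteeHh=2 tteehh=1
tteeHH hits 1/64; gcd=1; 1÷1/64÷1 = 1/64

P(tteeHH) = 1/64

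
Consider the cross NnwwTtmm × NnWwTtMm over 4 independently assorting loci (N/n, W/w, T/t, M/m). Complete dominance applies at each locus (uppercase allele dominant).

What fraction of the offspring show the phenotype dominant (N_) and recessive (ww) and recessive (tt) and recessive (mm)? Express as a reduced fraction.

NnwwTtmm gametes: NwTm×4, Nwtm×4, nwTm×4, nwtm×4
NnWwTtMm gametes: NWTM×1, NWTm×1, NWtM×1, NWtm×1, NwTM×1, NwTm×1, NwtM×1, Nwtm×1, nWTM×1, nWTm×1, nWtM×1, nWtm×1, nwTM×1, nwTm×1, nwtM×1, nwtm×1
NnwwTtmm×NnWwTtMm grid (16·16=256): NNWwTTMm=4 NNWwTTmm=4 NNWwTtMm=8 NNWwTtmm=8 NNWwttMm=4 NNWwttmm=4 NNwwTTMm=4 NNwwTTmm=4 NNwwTtMm=8 NNwwTtmm=8 NNwwttMm=4 NNwwttmm=4 NnWwTTMm=8 NnWwTTmm=8 NnWwTtMm=16 NnWwTtmm=16 NnWwttMm=8 NnWwttmm=8 NnwwTTMm=8 NnwwTTmm=8 NnwwTtMm=16 NnwwTtmm=16 NnwwttMm=8 Nnwwttmm=8 nnWwTTMm=4 nnWwTTmm=4 nnWwTtMm=8 nnWwTtmm=8 nnWwttMm=4 nnWwttmm=4 nnwwTTMm=4 nnwwTTmm=4 nnwwTtMm=8 nnwwTtmm=8 nnwwttMm=4 nnwwttmm=4
N_ ww tt mm hits 12/256; gcd=4; 12÷4/256÷4 = 3/64

P(N_ ww tt mm) = 3/64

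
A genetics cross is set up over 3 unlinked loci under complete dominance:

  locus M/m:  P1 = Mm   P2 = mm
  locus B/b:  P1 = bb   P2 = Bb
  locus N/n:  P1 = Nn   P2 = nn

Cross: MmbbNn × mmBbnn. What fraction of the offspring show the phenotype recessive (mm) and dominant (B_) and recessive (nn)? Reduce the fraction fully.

MmbbNn gametes: MbN×2, Mbn×2, mbN×2, mbn×2
mmBbnn gametes: mBn×4, mbn×4
MmbbNn×mmBbnn grid (8·8=64): MmBbNn=8 MmBbnn=8 MmbbNn=8 Mmbbnn=8 mmBbNn=8 mmBbnn=8 mmbbNn=8 mmbbnn=8
mm B_ nn hits 8/64; gcd=8; 8÷8/64÷8 = 1/8

P(mm B_ nn) = 1/8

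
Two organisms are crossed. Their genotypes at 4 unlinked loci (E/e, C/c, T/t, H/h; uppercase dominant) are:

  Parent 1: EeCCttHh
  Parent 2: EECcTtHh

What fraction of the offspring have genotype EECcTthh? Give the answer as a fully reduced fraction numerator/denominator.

P(EECcTthh) = 1/32

EeCCttHh gametes: ECtH×4, ECth×4, eCtH×4, eCth×4
EECcTtHh gametes: ECTH×2, ECTh×2, ECtH×2, ECth×2, EcTH×2, EcTh×2, EctH×2, Ecth×2
EeCCttHh×EECcTtHh grid (16·16=256): EECCTtHH=8 EECCTtHh=16 EECCTthh=8 EECCttHH=8 EECCttHh=16 EECCtthh=8 EECcTtHH=8 EECcTtHh=16 EECcTthh=8 EECcttHH=8 EECcttHh=16 EECctthh=8 EeCCTtHH=8 EeCCTtHh=16 EeCCTthh=8 EeCCttHH=8 EeCCttHh=16 EeCCtthh=8 EeCcTtHH=8 EeCcTtHh=16 EeCcTthh=8 EeCcttHH=8 EeCcttHh=16 EeCctthh=8
EECcTthh hits 8/256; gcd=8; 8÷8/256÷8 = 1/32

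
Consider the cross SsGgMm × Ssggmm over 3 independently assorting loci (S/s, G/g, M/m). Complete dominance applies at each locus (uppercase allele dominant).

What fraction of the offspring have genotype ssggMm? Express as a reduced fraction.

P(ssggMm) = 1/16

SsGgMm gametes: SGM×1, SGm×1, SgM×1, Sgm×1, sGM×1, sGm×1, sgM×1, sgm×1
Ssggmm gametes: Sgm×4, sgm×4
SsGgMm×Ssggmm grid (8·8=64): SSGgMm=4 SSGgmm=4 SSggMm=4 SSggmm=4 SsGgMm=8 SsGgmm=8 SsggMm=8 Ssggmm=8 ssGgMm=4 ssGgmm=4 ssggMm=4 ssggmm=4
ssggMm hits 4/64; gcd=4; 4÷4/64÷4 = 1/16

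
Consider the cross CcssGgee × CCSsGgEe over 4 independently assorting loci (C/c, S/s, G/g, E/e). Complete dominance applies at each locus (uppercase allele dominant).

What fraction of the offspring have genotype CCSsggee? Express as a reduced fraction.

CcssGgee gametes: CsGe×4, Csge×4, csGe×4, csge×4
CCSsGgEe gametes: CSGE×2, CSGe×2, CSgE×2, CSge×2, CsGE×2, CsGe×2, CsgE×2, Csge×2
CcssGgee×CCSsGgEe grid (16·16=256): CCSsGGEe=8 CCSsGGee=8 CCSsGgEe=16 CCSsGgee=16 CCSsggEe=8 CCSsggee=8 CCssGGEe=8 CCssGGee=8 CCssGgEe=16 CCssGgee=16 CCssggEe=8 CCssggee=8 CcSsGGEe=8 CcSsGGee=8 CcSsGgEe=16 CcSsGgee=16 CcSsggEe=8 CcSsggee=8 CcssGGEe=8 CcssGGee=8 CcssGgEe=16 CcssGgee=16 CcssggEe=8 Ccssggee=8
CCSsggee hits 8/256; gcd=8; 8÷8/256÷8 = 1/32

P(CCSsggee) = 1/32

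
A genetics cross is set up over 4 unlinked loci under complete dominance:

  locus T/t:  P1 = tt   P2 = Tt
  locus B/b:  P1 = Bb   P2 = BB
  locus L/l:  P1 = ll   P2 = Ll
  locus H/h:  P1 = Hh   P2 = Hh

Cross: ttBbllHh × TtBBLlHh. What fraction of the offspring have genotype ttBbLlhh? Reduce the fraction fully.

ttBbllHh gametes: tBlH×4, tBlh×4, tblH×4, tblh×4
TtBBLlHh gametes: TBLH×2, TBLh×2, TBlH×2, TBlh×2, tBLH×2, tBLh×2, tBlH×2, tBlh×2
ttBbllHh×TtBBLlHh grid (16·16=256): TtBBLlHH=8 TtBBLlHh=16 TtBBLlhh=8 TtBBllHH=8 TtBBllHh=16 TtBBllhh=8 TtBbLlHH=8 TtBbLlHh=16 TtBbLlhh=8 TtBbllHH=8 TtBbllHh=16 TtBbllhh=8 ttBBLlHH=8 ttBBLlHh=16 ttBBLlhh=8 ttBBllHH=8 ttBBllHh=16 ttBBllhh=8 ttBbLlHH=8 ttBbLlHh=16 ttBbLlhh=8 ttBbllHH=8 ttBbllHh=16 ttBbllhh=8
ttBbLlhh hits 8/256; gcd=8; 8÷8/256÷8 = 1/32

P(ttBbLlhh) = 1/32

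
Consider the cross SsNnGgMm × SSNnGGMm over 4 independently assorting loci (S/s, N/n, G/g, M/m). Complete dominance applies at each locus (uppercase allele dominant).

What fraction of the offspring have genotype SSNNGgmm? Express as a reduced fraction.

SsNnGgMm gametes: SNGM×1, SNGm×1, SNgM×1, SNgm×1, SnGM×1, SnGm×1, SngM×1, Sngm×1, sNGM×1, sNGm×1, sNgM×1, sNgm×1, snGM×1, snGm×1, sngM×1, sngm×1
SSNnGGMm gametes: SNGM×4, SNGm×4, SnGM×4, SnGm×4
SsNnGgMm×SSNnGGMm grid (16·16=256): SSNNGGMM=4 SSNNGGMm=8 SSNNGGmm=4 SSNNGgMM=4 SSNNGgMm=8 SSNNGgmm=4 SSNnGGMM=8 SSNnGGMm=16 SSNnGGmm=8 SSNnGgMM=8 SSNnGgMm=16 SSNnGgmm=8 SSnnGGMM=4 SSnnGGMm=8 SSnnGGmm=4 SSnnGgMM=4 SSnnGgMm=8 SSnnGgmm=4 SsNNGGMM=4 SsNNGGMm=8 SsNNGGmm=4 SsNNGgMM=4 SsNNGgMm=8 SsNNGgmm=4 SsNnGGMM=8 SsNnGGMm=16 SsNnGGmm=8 SsNnGgMM=8 SsNnGgMm=16 SsNnGgmm=8 SsnnGGMM=4 SsnnGGMm=8 SsnnGGmm=4 SsnnGgMM=4 SsnnGgMm=8 SsnnGgmm=4
SSNNGgmm hits 4/256; gcd=4; 4÷4/256÷4 = 1/64

P(SSNNGgmm) = 1/64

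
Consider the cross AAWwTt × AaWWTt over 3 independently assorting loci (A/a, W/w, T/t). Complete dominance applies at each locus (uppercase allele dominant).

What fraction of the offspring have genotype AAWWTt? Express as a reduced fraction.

P(AAWWTt) = 1/8

AAWwTt gametes: AWT×2, AWt×2, AwT×2, Awt×2
AaWWTt gametes: AWT×2, AWt×2, aWT×2, aWt×2
AAWwTt×AaWWTt grid (8·8=64): AAWWTT=4 AAWWTt=8 AAWWtt=4 AAWwTT=4 AAWwTt=8 AAWwtt=4 AaWWTT=4 AaWWTt=8 AaWWtt=4 AaWwTT=4 AaWwTt=8 AaWwtt=4
AAWWTt hits 8/64; gcd=8; 8÷8/64÷8 = 1/8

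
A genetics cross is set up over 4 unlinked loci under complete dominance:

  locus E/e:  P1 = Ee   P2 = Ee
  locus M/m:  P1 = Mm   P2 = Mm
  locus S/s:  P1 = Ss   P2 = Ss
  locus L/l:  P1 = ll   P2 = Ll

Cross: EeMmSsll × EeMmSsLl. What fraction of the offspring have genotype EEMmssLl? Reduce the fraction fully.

P(EEMmssLl) = 1/64

EeMmSsll gametes: EMSl×2, EMsl×2, EmSl×2, Emsl×2, eMSl×2, eMsl×2, emSl×2, emsl×2
EeMmSsLl gametes: EMSL×1, EMSl×1, EMsL×1, EMsl×1, EmSL×1, EmSl×1, EmsL×1, Emsl×1, eMSL×1, eMSl×1, eMsL×1, eMsl×1, emSL×1, emSl×1, emsL×1, emsl×1
EeMmSsll×EeMmSsLl grid (16·16=256): EEMMSSLl=2 EEMMSSll=2 EEMMSsLl=4 EEMMSsll=4 EEMMssLl=2 EEMMssll=2 EEMmSSLl=4 EEMmSSll=4 EEMmSsLl=8 EEMmSsll=8 EEMmssLl=4 EEMmssll=4 EEmmSSLl=2 EEmmSSll=2 EEmmSsLl=4 EEmmSsll=4 EEmmssLl=2 EEmmssll=2 EeMMSSLl=4 EeMMSSll=4 EeMMSsLl=8 EeMMSsll=8 EeMMssLl=4 EeMMssll=4 EeMmSSLl=8 EeMmSSll=8 EeMmSsLl=16 EeMmSsll=16 EeMmssLl=8 EeMmssll=8 EemmSSLl=4 EemmSSll=4 EemmSsLl=8 EemmSsll=8 EemmssLl=4 Eemmssll=4 eeMMSSLl=2 eeMMSSll=2 eeMMSsLl=4 eeMMSsll=4 eeMMssLl=2 eeMMssll=2 eeMmSSLl=4 eeMmSSll=4 eeMmSsLl=8 eeMmSsll=8 eeMmssLl=4 eeMmssll=4 eemmSSLl=2 eemmSSll=2 eemmSsLl=4 eemmSsll=4 eemmssLl=2 eemmssll=2
EEMmssLl hits 4/256; gcd=4; 4÷4/256÷4 = 1/64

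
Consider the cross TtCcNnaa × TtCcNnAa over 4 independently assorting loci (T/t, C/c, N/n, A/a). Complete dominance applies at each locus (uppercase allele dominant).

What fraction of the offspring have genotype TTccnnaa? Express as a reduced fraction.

TtCcNnaa gametes: TCNa×2, TCna×2, TcNa×2, Tcna×2, tCNa×2, tCna×2, tcNa×2, tcna×2
TtCcNnAa gametes: TCNA×1, TCNa×1, TCnA×1, TCna×1, TcNA×1, TcNa×1, TcnA×1, Tcna×1, tCNA×1, tCNa×1, tCnA×1, tCna×1, tcNA×1, tcNa×1, tcnA×1, tcna×1
TtCcNnaa×TtCcNnAa grid (16·16=256): TTCCNNAa=2 TTCCNNaa=2 TTCCNnAa=4 TTCCNnaa=4 TTCCnnAa=2 TTCCnnaa=2 TTCcNNAa=4 TTCcNNaa=4 TTCcNnAa=8 TTCcNnaa=8 TTCcnnAa=4 TTCcnnaa=4 TTccNNAa=2 TTccNNaa=2 TTccNnAa=4 TTccNnaa=4 TTccnnAa=2 TTccnnaa=2 TtCCNNAa=4 TtCCNNaa=4 TtCCNnAa=8 TtCCNnaa=8 TtCCnnAa=4 TtCCnnaa=4 TtCcNNAa=8 TtCcNNaa=8 TtCcNnAa=16 TtCcNnaa=16 TtCcnnAa=8 TtCcnnaa=8 TtccNNAa=4 TtccNNaa=4 TtccNnAa=8 TtccNnaa=8 TtccnnAa=4 Ttccnnaa=4 ttCCNNAa=2 ttCCNNaa=2 ttCCNnAa=4 ttCCNnaa=4 ttCCnnAa=2 ttCCnnaa=2 ttCcNNAa=4 ttCcNNaa=4 ttCcNnAa=8 ttCcNnaa=8 ttCcnnAa=4 ttCcnnaa=4 ttccNNAa=2 ttccNNaa=2 ttccNnAa=4 ttccNnaa=4 ttccnnAa=2 ttccnnaa=2
TTccnnaa hits 2/256; gcd=2; 2÷2/256÷2 = 1/128

P(TTccnnaa) = 1/128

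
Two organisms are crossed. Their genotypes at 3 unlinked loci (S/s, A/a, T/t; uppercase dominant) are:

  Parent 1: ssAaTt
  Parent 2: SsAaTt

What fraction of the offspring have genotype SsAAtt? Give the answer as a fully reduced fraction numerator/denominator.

ssAaTt gametes: sAT×2, sAt×2, saT×2, sat×2
SsAaTt gametes: SAT×1, SAt×1, SaT×1, Sat×1, sAT×1, sAt×1, saT×1, sat×1
ssAaTt×SsAaTt grid (8·8=64): SsAATT=2 SsAATt=4 SsAAtt=2 SsAaTT=4 SsAaTt=8 SsAatt=4 SsaaTT=2 SsaaTt=4 Ssaatt=2 ssAATT=2 ssAATt=4 ssAAtt=2 ssAaTT=4 ssAaTt=8 ssAatt=4 ssaaTT=2 ssaaTt=4 ssaatt=2
SsAAtt hits 2/64; gcd=2; 2÷2/64÷2 = 1/32

P(SsAAtt) = 1/32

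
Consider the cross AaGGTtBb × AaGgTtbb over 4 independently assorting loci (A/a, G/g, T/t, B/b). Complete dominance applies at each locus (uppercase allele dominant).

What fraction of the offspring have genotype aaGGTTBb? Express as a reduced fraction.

P(aaGGTTBb) = 1/64

AaGGTtBb gametes: AGTB×2, AGTb×2, AGtB×2, AGtb×2, aGTB×2, aGTb×2, aGtB×2, aGtb×2
AaGgTtbb gametes: AGTb×2, AGtb×2, AgTb×2, Agtb×2, aGTb×2, aGtb×2, agTb×2, agtb×2
AaGGTtBb×AaGgTtbb grid (16·16=256): AAGGTTBb=4 AAGGTTbb=4 AAGGTtBb=8 AAGGTtbb=8 AAGGttBb=4 AAGGttbb=4 AAGgTTBb=4 AAGgTTbb=4 AAGgTtBb=8 AAGgTtbb=8 AAGgttBb=4 AAGgttbb=4 AaGGTTBb=8 AaGGTTbb=8 AaGGTtBb=16 AaGGTtbb=16 AaGGttBb=8 AaGGttbb=8 AaGgTTBb=8 AaGgTTbb=8 AaGgTtBb=16 AaGgTtbb=16 AaGgttBb=8 AaGgttbb=8 aaGGTTBb=4 aaGGTTbb=4 aaGGTtBb=8 aaGGTtbb=8 aaGGttBb=4 aaGGttbb=4 aaGgTTBb=4 aaGgTTbb=4 aaGgTtBb=8 aaGgTtbb=8 aaGgttBb=4 aaGgttbb=4
aaGGTTBb hits 4/256; gcd=4; 4÷4/256÷4 = 1/64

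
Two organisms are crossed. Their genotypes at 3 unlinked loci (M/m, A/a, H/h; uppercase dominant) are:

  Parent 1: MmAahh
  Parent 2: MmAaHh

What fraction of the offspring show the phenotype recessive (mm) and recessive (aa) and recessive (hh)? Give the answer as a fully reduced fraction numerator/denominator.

MmAahh gametes: MAh×2, Mah×2, mAh×2, mah×2
MmAaHh gametes: MAH×1, MAh×1, MaH×1, Mah×1, mAH×1, mAh×1, maH×1, mah×1
MmAahh×MmAaHh grid (8·8=64): MMAAHh=2 MMAAhh=2 MMAaHh=4 MMAahh=4 MMaaHh=2 MMaahh=2 MmAAHh=4 MmAAhh=4 MmAaHh=8 MmAahh=8 MmaaHh=4 Mmaahh=4 mmAAHh=2 mmAAhh=2 mmAaHh=4 mmAahh=4 mmaaHh=2 mmaahh=2
mm aa hh hits 2/64; gcd=2; 2÷2/64÷2 = 1/32

P(mm aa hh) = 1/32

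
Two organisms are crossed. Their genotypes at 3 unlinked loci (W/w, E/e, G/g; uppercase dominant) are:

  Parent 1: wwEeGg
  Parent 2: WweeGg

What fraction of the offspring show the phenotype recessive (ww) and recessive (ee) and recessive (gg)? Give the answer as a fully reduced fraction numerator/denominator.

wwEeGg gametes: wEG×2, wEg×2, weG×2, weg×2
WweeGg gametes: WeG×2, Weg×2, weG×2, weg×2
wwEeGg×WweeGg grid (8·8=64): WwEeGG=4 WwEeGg=8 WwEegg=4 WweeGG=4 WweeGg=8 Wweegg=4 wwEeGG=4 wwEeGg=8 wwEegg=4 wweeGG=4 wweeGg=8 wweegg=4
ww ee gg hits 4/64; gcd=4; 4÷4/64÷4 = 1/16

P(ww ee gg) = 1/16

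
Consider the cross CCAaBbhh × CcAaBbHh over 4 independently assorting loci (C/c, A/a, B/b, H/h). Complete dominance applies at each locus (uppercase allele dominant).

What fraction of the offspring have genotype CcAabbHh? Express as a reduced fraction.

CCAaBbhh gametes: CABh×4, CAbh×4, CaBh×4, Cabh×4
CcAaBbHh gametes: CABH×1, CABh×1, CAbH×1, CAbh×1, CaBH×1, CaBh×1, CabH×1, Cabh×1, cABH×1, cABh×1, cAbH×1, cAbh×1, caBH×1, caBh×1, cabH×1, cabh×1
CCAaBbhh×CcAaBbHh grid (16·16=256): CCAABBHh=4 CCAABBhh=4 CCAABbHh=8 CCAABbhh=8 CCAAbbHh=4 CCAAbbhh=4 CCAaBBHh=8 CCAaBBhh=8 CCAaBbHh=16 CCAaBbhh=16 CCAabbHh=8 CCAabbhh=8 CCaaBBHh=4 CCaaBBhh=4 CCaaBbHh=8 CCaaBbhh=8 CCaabbHh=4 CCaabbhh=4 CcAABBHh=4 CcAABBhh=4 CcAABbHh=8 CcAABbhh=8 CcAAbbHh=4 CcAAbbhh=4 CcAaBBHh=8 CcAaBBhh=8 CcAaBbHh=16 CcAaBbhh=16 CcAabbHh=8 CcAabbhh=8 CcaaBBHh=4 CcaaBBhh=4 CcaaBbHh=8 CcaaBbhh=8 CcaabbHh=4 Ccaabbhh=4
CcAabbHh hits 8/256; gcd=8; 8÷8/256÷8 = 1/32

P(CcAabbHh) = 1/32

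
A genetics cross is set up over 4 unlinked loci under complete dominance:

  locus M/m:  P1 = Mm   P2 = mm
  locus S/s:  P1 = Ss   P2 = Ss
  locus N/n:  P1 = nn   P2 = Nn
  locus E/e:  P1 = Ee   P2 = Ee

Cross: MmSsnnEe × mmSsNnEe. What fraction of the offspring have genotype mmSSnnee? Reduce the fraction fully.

P(mmSSnnee) = 1/64

MmSsnnEe gametes: MSnE×2, MSne×2, MsnE×2, Msne×2, mSnE×2, mSne×2, msnE×2, msne×2
mmSsNnEe gametes: mSNE×2, mSNe×2, mSnE×2, mSne×2, msNE×2, msNe×2, msnE×2, msne×2
MmSsnnEe×mmSsNnEe grid (16·16=256): MmSSNnEE=4 MmSSNnEe=8 MmSSNnee=4 MmSSnnEE=4 MmSSnnEe=8 MmSSnnee=4 MmSsNnEE=8 MmSsNnEe=16 MmSsNnee=8 MmSsnnEE=8 MmSsnnEe=16 MmSsnnee=8 MmssNnEE=4 MmssNnEe=8 MmssNnee=4 MmssnnEE=4 MmssnnEe=8 Mmssnnee=4 mmSSNnEE=4 mmSSNnEe=8 mmSSNnee=4 mmSSnnEE=4 mmSSnnEe=8 mmSSnnee=4 mmSsNnEE=8 mmSsNnEe=16 mmSsNnee=8 mmSsnnEE=8 mmSsnnEe=16 mmSsnnee=8 mmssNnEE=4 mmssNnEe=8 mmssNnee=4 mmssnnEE=4 mmssnnEe=8 mmssnnee=4
mmSSnnee hits 4/256; gcd=4; 4÷4/256÷4 = 1/64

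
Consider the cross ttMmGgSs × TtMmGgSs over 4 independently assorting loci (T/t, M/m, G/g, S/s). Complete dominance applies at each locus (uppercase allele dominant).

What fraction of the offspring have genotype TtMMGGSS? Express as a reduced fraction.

ttMmGgSs gametes: tMGS×2, tMGs×2, tMgS×2, tMgs×2, tmGS×2, tmGs×2, tmgS×2, tmgs×2
TtMmGgSs gametes: TMGS×1, TMGs×1, TMgS×1, TMgs×1, TmGS×1, TmGs×1, TmgS×1, Tmgs×1, tMGS×1, tMGs×1, tMgS×1, tMgs×1, tmGS×1, tmGs×1, tmgS×1, tmgs×1
ttMmGgSs×TtMmGgSs grid (16·16=256): TtMMGGSS=2 TtMMGGSs=4 TtMMGGss=2 TtMMGgSS=4 TtMMGgSs=8 TtMMGgss=4 TtMMggSS=2 TtMMggSs=4 TtMMggss=2 TtMmGGSS=4 TtMmGGSs=8 TtMmGGss=4 TtMmGgSS=8 TtMmGgSs=16 TtMmGgss=8 TtMmggSS=4 TtMmggSs=8 TtMmggss=4 TtmmGGSS=2 TtmmGGSs=4 TtmmGGss=2 TtmmGgSS=4 TtmmGgSs=8 TtmmGgss=4 TtmmggSS=2 TtmmggSs=4 Ttmmggss=2 ttMMGGSS=2 ttMMGGSs=4 ttMMGGss=2 ttMMGgSS=4 ttMMGgSs=8 ttMMGgss=4 ttMMggSS=2 ttMMggSs=4 ttMMggss=2 ttMmGGSS=4 ttMmGGSs=8 ttMmGGss=4 ttMmGgSS=8 ttMmGgSs=16 ttMmGgss=8 ttMmggSS=4 ttMmggSs=8 ttMmggss=4 ttmmGGSS=2 ttmmGGSs=4 ttmmGGss=2 ttmmGgSS=4 ttmmGgSs=8 ttmmGgss=4 ttmmggSS=2 ttmmggSs=4 ttmmggss=2
TtMMGGSS hits 2/256; gcd=2; 2÷2/256÷2 = 1/128

P(TtMMGGSS) = 1/128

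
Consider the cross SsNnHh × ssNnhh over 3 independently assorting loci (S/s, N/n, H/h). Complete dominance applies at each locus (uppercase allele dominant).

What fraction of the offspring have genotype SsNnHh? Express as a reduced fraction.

P(SsNnHh) = 1/8

SsNnHh gametes: SNH×1, SNh×1, SnH×1, Snh×1, sNH×1, sNh×1, snH×1, snh×1
ssNnhh gametes: sNh×4, snh×4
SsNnHh×ssNnhh grid (8·8=64): SsNNHh=4 SsNNhh=4 SsNnHh=8 SsNnhh=8 SsnnHh=4 Ssnnhh=4 ssNNHh=4 ssNNhh=4 ssNnHh=8 ssNnhh=8 ssnnHh=4 ssnnhh=4
SsNnHh hits 8/64; gcd=8; 8÷8/64÷8 = 1/8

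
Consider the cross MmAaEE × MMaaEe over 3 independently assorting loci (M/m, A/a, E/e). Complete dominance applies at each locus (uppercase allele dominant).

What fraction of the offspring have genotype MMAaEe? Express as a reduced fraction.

MmAaEE gametes: MAE×2, MaE×2, mAE×2, maE×2
MMaaEe gametes: MaE×4, Mae×4
MmAaEE×MMaaEe grid (8·8=64): MMAaEE=8 MMAaEe=8 MMaaEE=8 MMaaEe=8 MmAaEE=8 MmAaEe=8 MmaaEE=8 MmaaEe=8
MMAaEe hits 8/64; gcd=8; 8÷8/64÷8 = 1/8

P(MMAaEe) = 1/8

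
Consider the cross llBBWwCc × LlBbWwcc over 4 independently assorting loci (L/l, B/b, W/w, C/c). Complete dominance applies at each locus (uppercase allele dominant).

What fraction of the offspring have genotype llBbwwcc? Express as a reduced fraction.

llBBWwCc gametes: lBWC×4, lBWc×4, lBwC×4, lBwc×4
LlBbWwcc gametes: LBWc×2, LBwc×2, LbWc×2, Lbwc×2, lBWc×2, lBwc×2, lbWc×2, lbwc×2
llBBWwCc×LlBbWwcc grid (16·16=256): LlBBWWCc=8 LlBBWWcc=8 LlBBWwCc=16 LlBBWwcc=16 LlBBwwCc=8 LlBBwwcc=8 LlBbWWCc=8 LlBbWWcc=8 LlBbWwCc=16 LlBbWwcc=16 LlBbwwCc=8 LlBbwwcc=8 llBBWWCc=8 llBBWWcc=8 llBBWwCc=16 llBBWwcc=16 llBBwwCc=8 llBBwwcc=8 llBbWWCc=8 llBbWWcc=8 llBbWwCc=16 llBbWwcc=16 llBbwwCc=8 llBbwwcc=8
llBbwwcc hits 8/256; gcd=8; 8÷8/256÷8 = 1/32

P(llBbwwcc) = 1/32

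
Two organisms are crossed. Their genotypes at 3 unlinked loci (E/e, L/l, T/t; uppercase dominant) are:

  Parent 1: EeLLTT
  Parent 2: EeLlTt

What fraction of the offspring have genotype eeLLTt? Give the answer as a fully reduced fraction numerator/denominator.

P(eeLLTt) = 1/16

EeLLTT gametes: ELT×4, eLT×4
EeLlTt gametes: ELT×1, ELt×1, ElT×1, Elt×1, eLT×1, eLt×1, elT×1, elt×1
EeLLTT×EeLlTt grid (8·8=64): EELLTT=4 EELLTt=4 EELlTT=4 EELlTt=4 EeLLTT=8 EeLLTt=8 EeLlTT=8 EeLlTt=8 eeLLTT=4 eeLLTt=4 eeLlTT=4 eeLlTt=4
eeLLTt hits 4/64; gcd=4; 4÷4/64÷4 = 1/16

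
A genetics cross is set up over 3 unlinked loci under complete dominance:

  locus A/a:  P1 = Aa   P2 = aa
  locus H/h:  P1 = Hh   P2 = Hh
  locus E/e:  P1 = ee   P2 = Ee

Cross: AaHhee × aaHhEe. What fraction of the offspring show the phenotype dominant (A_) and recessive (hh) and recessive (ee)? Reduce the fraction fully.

AaHhee gametes: AHe×2, Ahe×2, aHe×2, ahe×2
aaHhEe gametes: aHE×2, aHe×2, ahE×2, ahe×2
AaHhee×aaHhEe grid (8·8=64): AaHHEe=4 AaHHee=4 AaHhEe=8 AaHhee=8 AahhEe=4 Aahhee=4 aaHHEe=4 aaHHee=4 aaHhEe=8 aaHhee=8 aahhEe=4 aahhee=4
A_ hh ee hits 4/64; gcd=4; 4÷4/64÷4 = 1/16

P(A_ hh ee) = 1/16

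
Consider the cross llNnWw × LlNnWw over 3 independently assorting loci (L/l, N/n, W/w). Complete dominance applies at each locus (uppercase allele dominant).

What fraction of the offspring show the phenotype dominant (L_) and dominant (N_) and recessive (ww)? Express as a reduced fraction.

P(L_ N_ ww) = 3/32

llNnWw gametes: lNW×2, lNw×2, lnW×2, lnw×2
LlNnWw gametes: LNW×1, LNw×1, LnW×1, Lnw×1, lNW×1, lNw×1, lnW×1, lnw×1
llNnWw×LlNnWw grid (8·8=64): LlNNWW=2 LlNNWw=4 LlNNww=2 LlNnWW=4 LlNnWw=8 LlNnww=4 LlnnWW=2 LlnnWw=4 Llnnww=2 llNNWW=2 llNNWw=4 llNNww=2 llNnWW=4 llNnWw=8 llNnww=4 llnnWW=2 llnnWw=4 llnnww=2
L_ N_ ww hits 6/64; gcd=2; 6÷2/64÷2 = 3/32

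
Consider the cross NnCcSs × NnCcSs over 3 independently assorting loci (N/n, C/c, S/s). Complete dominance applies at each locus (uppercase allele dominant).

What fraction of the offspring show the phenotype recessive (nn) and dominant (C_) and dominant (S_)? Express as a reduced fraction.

P(nn C_ S_) = 9/64

NnCcSs gametes: NCS×1, NCs×1, NcS×1, Ncs×1, nCS×1, nCs×1, ncS×1, ncs×1
NnCcSs gametes: NCS×1, NCs×1, NcS×1, Ncs×1, nCS×1, nCs×1, ncS×1, ncs×1
NnCcSs×NnCcSs grid (8·8=64): NNCCSS=1 NNCCSs=2 NNCCss=1 NNCcSS=2 NNCcSs=4 NNCcss=2 NNccSS=1 NNccSs=2 NNccss=1 NnCCSS=2 NnCCSs=4 NnCCss=2 NnCcSS=4 NnCcSs=8 NnCcss=4 NnccSS=2 NnccSs=4 Nnccss=2 nnCCSS=1 nnCCSs=2 nnCCss=1 nnCcSS=2 nnCcSs=4 nnCcss=2 nnccSS=1 nnccSs=2 nnccss=1
nn C_ S_ hits 9/64; gcd=1; 9÷1/64÷1 = 9/64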